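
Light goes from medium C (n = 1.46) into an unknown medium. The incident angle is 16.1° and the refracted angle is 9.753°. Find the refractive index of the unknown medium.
n₂ = n₁·sin θ₁ / sin θ₂ = 2.39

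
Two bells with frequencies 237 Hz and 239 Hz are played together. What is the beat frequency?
2 Hz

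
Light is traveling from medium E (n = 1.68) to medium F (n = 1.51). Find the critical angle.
θc = arcsin(n₂/n₁) = 64°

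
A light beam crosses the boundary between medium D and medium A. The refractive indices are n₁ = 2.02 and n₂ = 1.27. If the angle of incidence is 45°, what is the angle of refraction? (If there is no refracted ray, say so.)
sin θ₂ = (n₁/n₂)·sin θ₁ = 1.125 > 1, so there is no refracted ray — the light undergoes total internal reflection.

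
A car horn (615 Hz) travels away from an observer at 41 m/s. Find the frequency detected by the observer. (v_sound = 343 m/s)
f_obs = f·v/(v + v_s) = 549.3 Hz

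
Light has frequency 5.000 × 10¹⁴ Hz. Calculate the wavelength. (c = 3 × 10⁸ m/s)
λ = c/f = 600 nm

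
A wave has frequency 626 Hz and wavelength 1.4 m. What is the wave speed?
v = fλ = 876.4 m/s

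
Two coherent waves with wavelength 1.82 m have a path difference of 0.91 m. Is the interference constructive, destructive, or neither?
destructive — path difference = 0.5λ, an odd multiple of λ/2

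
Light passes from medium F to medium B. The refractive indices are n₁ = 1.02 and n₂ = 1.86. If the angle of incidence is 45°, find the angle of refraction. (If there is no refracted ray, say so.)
sin θ₂ = (n₁/n₂)·sin θ₁ = 0.3878 → θ₂ = 22.82°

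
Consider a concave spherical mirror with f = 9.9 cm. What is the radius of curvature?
R = 2|f| = 19.8 cm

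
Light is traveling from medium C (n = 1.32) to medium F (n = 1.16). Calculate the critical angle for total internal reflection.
θc = arcsin(n₂/n₁) = 61.5°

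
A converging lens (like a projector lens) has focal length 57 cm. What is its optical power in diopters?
P = 1/f = 1.754 D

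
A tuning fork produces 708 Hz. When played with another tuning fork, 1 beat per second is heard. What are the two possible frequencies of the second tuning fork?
f₂ = 708 ± 1 Hz → 709 Hz or 707 Hz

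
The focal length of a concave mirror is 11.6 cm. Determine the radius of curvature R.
R = 2|f| = 23.2 cm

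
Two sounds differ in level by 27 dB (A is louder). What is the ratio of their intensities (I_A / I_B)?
I_A/I_B = 10^(Δβ/10) = 501.2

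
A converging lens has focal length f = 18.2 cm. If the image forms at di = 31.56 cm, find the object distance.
1/do = 1/f − 1/di → do = 42.99 cm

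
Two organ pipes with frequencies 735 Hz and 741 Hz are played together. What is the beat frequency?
6 Hz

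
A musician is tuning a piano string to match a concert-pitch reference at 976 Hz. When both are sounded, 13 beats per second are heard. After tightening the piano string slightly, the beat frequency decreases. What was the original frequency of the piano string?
963 Hz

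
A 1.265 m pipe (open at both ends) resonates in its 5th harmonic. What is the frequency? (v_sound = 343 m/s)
fₙ = nv/(2L) = 677.9 Hz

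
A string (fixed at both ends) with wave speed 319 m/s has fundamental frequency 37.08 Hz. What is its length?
L = v/(2f₁) = 4.302 m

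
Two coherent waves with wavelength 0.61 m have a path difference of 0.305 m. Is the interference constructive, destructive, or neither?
destructive — path difference = 0.5λ, an odd multiple of λ/2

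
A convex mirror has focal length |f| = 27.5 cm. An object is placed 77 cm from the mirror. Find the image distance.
f = −27.5 cm (convex); 1/di = 1/f − 1/do → di = -20.26 cm (virtual image, behind mirror)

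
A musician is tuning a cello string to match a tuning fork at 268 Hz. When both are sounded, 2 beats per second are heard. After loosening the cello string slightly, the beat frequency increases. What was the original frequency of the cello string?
266 Hz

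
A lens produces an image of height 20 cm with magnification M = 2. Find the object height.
ho = |hi|/|M| = 10 cm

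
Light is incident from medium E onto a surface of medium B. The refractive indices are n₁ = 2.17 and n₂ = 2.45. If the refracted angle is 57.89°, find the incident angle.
sin θ₁ = (n₂/n₁)·sin θ₂ → θ₁ = 73°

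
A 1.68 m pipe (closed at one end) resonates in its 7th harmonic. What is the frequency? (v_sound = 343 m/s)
fₙ = nv/(4L) = 357.3 Hz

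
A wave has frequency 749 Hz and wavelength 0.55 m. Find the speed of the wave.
v = fλ = 412 m/s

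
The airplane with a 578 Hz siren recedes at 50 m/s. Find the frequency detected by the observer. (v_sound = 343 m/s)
f_obs = f·v/(v + v_s) = 504.5 Hz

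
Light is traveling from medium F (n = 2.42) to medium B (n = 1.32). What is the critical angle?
θc = arcsin(n₂/n₁) = 33.06°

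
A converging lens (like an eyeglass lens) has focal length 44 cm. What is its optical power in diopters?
P = 1/f = 2.273 D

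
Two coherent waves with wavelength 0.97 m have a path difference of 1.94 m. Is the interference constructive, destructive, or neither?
constructive — path difference = 2λ, a whole number of wavelengths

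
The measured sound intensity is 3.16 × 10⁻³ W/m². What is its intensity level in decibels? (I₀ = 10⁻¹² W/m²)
β = 10·log₁₀(I/I₀) = 95 dB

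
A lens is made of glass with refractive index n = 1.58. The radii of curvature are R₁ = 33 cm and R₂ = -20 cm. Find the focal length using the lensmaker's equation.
1/f = (n − 1)(1/R₁ − 1/R₂) → f = 21.47 cm (converging lens)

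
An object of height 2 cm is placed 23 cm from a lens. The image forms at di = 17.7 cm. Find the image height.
hi = (-di/do) × ho = -1.539 cm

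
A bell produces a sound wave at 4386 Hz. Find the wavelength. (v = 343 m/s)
λ = v/f = 0.0782 m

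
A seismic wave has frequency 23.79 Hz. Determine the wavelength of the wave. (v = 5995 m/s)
λ = v/f = 252 m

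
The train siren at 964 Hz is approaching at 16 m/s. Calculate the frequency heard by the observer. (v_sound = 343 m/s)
f_obs = f·v/(v − v_s) = 1011 Hz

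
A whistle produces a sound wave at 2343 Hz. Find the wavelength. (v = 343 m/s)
λ = v/f = 0.1464 m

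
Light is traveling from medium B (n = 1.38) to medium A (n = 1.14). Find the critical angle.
θc = arcsin(n₂/n₁) = 55.7°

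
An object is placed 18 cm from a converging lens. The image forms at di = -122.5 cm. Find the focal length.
1/f = 1/do + 1/di → f = 21.1 cm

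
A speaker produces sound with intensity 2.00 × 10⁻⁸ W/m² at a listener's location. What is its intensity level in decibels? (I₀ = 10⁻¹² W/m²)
β = 10·log₁₀(I/I₀) = 43.01 dB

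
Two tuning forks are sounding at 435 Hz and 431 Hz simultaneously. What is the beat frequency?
4 Hz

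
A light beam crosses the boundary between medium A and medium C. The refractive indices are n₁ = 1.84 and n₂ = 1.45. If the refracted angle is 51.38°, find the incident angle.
sin θ₁ = (n₂/n₁)·sin θ₂ → θ₁ = 38°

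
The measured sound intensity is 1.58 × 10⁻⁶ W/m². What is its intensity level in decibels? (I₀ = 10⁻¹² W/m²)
β = 10·log₁₀(I/I₀) = 61.99 dB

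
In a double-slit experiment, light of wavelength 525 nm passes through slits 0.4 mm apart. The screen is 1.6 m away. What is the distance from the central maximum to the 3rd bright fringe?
y = mλL/d = 6.3 mm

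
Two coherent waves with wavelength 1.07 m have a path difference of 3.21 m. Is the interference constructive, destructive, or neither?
constructive — path difference = 3λ, a whole number of wavelengths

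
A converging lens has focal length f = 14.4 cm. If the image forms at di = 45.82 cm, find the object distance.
1/do = 1/f − 1/di → do = 21 cm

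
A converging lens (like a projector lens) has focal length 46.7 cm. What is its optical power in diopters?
P = 1/f = 2.141 D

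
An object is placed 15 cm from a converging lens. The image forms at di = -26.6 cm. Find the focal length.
1/f = 1/do + 1/di → f = 34.4 cm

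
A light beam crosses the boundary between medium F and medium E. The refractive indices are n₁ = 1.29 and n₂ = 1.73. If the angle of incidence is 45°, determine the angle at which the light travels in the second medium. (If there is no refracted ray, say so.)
sin θ₂ = (n₁/n₂)·sin θ₁ = 0.5273 → θ₂ = 31.82°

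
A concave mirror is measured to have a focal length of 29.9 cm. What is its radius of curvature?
R = 2|f| = 59.8 cm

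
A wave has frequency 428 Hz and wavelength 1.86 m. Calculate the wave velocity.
v = fλ = 796.1 m/s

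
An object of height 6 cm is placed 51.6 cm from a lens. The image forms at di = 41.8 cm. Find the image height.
hi = (-di/do) × ho = -4.86 cm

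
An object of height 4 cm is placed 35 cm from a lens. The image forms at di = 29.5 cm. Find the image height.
hi = (-di/do) × ho = -3.371 cm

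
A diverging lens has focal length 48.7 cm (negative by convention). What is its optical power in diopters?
P = 1/f = -2.053 D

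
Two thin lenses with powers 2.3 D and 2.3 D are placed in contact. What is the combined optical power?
P_total = P₁ + P₂ = 4.6 D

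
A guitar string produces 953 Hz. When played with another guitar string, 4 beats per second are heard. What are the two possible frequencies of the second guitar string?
f₂ = 953 ± 4 Hz → 957 Hz or 949 Hz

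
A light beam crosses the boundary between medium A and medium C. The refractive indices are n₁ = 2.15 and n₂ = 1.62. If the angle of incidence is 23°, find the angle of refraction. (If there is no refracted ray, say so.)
sin θ₂ = (n₁/n₂)·sin θ₁ = 0.5186 → θ₂ = 31.24°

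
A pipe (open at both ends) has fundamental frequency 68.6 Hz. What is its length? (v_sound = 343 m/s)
L = v/(2f₁) = 2.5 m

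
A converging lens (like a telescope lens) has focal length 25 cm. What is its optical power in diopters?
P = 1/f = 4 D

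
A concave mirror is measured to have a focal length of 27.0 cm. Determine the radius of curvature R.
R = 2|f| = 54 cm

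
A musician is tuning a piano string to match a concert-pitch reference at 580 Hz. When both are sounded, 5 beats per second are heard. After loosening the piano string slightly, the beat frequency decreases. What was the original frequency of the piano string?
585 Hz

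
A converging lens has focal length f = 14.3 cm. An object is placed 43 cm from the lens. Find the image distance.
1/di = 1/f − 1/do → di = 21.43 cm (real image)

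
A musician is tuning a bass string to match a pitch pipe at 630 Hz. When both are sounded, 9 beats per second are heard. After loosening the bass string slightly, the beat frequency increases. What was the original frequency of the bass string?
621 Hz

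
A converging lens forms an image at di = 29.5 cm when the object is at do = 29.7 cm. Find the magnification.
M = −di/do = -0.9933 (inverted image)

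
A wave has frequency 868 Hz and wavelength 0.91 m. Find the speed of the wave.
v = fλ = 789.9 m/s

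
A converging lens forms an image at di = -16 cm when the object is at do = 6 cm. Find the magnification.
M = −di/do = 2.667 (upright image)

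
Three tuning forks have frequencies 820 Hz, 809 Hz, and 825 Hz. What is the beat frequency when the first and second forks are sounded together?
11 Hz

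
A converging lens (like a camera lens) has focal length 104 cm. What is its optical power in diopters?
P = 1/f = 0.9615 D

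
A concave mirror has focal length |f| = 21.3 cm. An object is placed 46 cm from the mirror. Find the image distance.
f = +21.3 cm (concave); 1/di = 1/f − 1/do → di = 39.67 cm (real image, in front of mirror)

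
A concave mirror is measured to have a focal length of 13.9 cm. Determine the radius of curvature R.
R = 2|f| = 27.8 cm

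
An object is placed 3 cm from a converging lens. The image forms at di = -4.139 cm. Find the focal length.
1/f = 1/do + 1/di → f = 10.9 cm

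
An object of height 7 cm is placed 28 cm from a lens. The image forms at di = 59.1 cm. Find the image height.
hi = (-di/do) × ho = -14.78 cm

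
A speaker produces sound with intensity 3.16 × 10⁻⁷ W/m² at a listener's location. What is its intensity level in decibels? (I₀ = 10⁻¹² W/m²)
β = 10·log₁₀(I/I₀) = 55 dB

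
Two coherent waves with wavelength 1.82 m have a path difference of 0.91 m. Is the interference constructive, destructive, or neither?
destructive — path difference = 0.5λ, an odd multiple of λ/2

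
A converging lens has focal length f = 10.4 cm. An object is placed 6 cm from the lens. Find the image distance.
1/di = 1/f − 1/do → di = -14.18 cm (virtual image)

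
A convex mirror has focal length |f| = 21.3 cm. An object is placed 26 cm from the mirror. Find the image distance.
f = −21.3 cm (convex); 1/di = 1/f − 1/do → di = -11.71 cm (virtual image, behind mirror)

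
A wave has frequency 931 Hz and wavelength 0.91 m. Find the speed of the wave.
v = fλ = 847.2 m/s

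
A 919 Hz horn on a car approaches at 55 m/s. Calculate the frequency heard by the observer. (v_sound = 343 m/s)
f_obs = f·v/(v − v_s) = 1095 Hz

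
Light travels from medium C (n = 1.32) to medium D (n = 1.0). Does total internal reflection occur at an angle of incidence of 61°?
θc = arcsin(n₂/n₁) = 49.25°; 61° > θc, so yes — total internal reflection.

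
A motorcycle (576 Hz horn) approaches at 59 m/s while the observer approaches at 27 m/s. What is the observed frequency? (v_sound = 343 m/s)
f_obs = f·(v + v_o)/(v − v_s) = 750.4 Hz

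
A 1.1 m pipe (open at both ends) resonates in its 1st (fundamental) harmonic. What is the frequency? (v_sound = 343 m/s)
fₙ = nv/(2L) = 155.9 Hz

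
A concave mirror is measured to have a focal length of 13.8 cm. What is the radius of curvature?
R = 2|f| = 27.6 cm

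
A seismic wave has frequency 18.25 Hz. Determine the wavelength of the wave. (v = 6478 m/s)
λ = v/f = 355 m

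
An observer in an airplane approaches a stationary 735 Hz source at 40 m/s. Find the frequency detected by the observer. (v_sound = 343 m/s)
f_obs = f·(v + v_o)/v = 820.7 Hz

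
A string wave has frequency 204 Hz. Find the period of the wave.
T = 1/f = 0.004902 s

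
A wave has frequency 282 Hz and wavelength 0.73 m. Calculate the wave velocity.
v = fλ = 205.9 m/s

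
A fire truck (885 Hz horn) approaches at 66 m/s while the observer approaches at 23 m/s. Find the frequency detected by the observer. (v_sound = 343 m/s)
f_obs = f·(v + v_o)/(v − v_s) = 1169 Hz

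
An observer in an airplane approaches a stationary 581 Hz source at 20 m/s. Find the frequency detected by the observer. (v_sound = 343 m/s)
f_obs = f·(v + v_o)/v = 614.9 Hz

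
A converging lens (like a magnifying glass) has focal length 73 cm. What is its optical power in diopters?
P = 1/f = 1.37 D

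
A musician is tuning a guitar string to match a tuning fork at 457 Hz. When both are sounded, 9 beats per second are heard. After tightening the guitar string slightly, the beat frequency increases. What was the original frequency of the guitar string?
466 Hz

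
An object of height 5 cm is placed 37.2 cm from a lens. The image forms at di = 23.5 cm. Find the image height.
hi = (-di/do) × ho = -3.159 cm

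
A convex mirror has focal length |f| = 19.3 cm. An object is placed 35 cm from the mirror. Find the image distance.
f = −19.3 cm (convex); 1/di = 1/f − 1/do → di = -12.44 cm (virtual image, behind mirror)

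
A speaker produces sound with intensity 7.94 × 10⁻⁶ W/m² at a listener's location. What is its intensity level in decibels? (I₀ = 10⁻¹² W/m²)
β = 10·log₁₀(I/I₀) = 69 dB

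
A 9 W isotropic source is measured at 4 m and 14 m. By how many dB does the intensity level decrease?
Δβ = 20·log₁₀(r₂/r₁) = 10.88 dB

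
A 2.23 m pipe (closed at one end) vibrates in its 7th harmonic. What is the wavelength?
λₙ = 4L/n = 1.274 m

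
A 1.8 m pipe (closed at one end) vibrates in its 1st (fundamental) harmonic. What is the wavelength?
λₙ = 4L/n = 7.2 m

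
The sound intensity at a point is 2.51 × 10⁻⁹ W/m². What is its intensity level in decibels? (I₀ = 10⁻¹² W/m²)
β = 10·log₁₀(I/I₀) = 34 dB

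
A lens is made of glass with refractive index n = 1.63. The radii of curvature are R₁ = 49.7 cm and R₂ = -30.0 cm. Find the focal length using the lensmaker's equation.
1/f = (n − 1)(1/R₁ − 1/R₂) → f = 29.69 cm (converging lens)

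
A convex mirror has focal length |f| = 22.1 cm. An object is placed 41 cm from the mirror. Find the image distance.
f = −22.1 cm (convex); 1/di = 1/f − 1/do → di = -14.36 cm (virtual image, behind mirror)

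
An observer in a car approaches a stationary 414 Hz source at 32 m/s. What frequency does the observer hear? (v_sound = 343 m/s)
f_obs = f·(v + v_o)/v = 452.6 Hz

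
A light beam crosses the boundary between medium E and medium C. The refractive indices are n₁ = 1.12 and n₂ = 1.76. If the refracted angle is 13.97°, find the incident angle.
sin θ₁ = (n₂/n₁)·sin θ₂ → θ₁ = 22.29°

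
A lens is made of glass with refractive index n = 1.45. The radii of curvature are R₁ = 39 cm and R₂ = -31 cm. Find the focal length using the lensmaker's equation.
1/f = (n − 1)(1/R₁ − 1/R₂) → f = 38.38 cm (converging lens)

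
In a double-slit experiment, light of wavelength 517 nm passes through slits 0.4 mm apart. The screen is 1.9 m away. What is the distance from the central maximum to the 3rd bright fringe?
y = mλL/d = 7.367 mm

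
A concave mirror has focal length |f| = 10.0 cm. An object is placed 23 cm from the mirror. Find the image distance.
f = +10.0 cm (concave); 1/di = 1/f − 1/do → di = 17.69 cm (real image, in front of mirror)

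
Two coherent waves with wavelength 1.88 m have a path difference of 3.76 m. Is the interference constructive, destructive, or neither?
constructive — path difference = 2λ, a whole number of wavelengths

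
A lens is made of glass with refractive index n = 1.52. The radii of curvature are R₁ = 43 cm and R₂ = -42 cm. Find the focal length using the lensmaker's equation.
1/f = (n − 1)(1/R₁ − 1/R₂) → f = 40.86 cm (converging lens)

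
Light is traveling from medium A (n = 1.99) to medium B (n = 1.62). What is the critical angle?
θc = arcsin(n₂/n₁) = 54.5°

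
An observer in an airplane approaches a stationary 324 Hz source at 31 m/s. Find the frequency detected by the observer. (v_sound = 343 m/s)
f_obs = f·(v + v_o)/v = 353.3 Hz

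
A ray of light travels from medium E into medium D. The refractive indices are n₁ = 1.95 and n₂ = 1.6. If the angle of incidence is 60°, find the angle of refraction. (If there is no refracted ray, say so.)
sin θ₂ = (n₁/n₂)·sin θ₁ = 1.055 > 1, so there is no refracted ray — the light undergoes total internal reflection.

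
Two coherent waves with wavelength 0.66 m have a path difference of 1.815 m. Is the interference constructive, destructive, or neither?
neither (partial) — path difference = 2.75λ, neither a whole number of wavelengths nor an odd multiple of λ/2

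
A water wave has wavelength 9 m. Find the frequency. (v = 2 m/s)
f = v/λ = 0.2222 Hz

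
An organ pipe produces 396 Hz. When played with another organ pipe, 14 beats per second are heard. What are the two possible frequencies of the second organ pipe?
f₂ = 396 ± 14 Hz → 410 Hz or 382 Hz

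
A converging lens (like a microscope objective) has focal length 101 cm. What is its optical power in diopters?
P = 1/f = 0.9901 D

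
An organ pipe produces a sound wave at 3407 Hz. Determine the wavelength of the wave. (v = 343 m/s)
λ = v/f = 0.1007 m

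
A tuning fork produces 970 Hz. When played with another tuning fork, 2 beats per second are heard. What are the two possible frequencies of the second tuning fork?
f₂ = 970 ± 2 Hz → 972 Hz or 968 Hz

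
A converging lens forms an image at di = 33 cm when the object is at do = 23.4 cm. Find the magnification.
M = −di/do = -1.41 (inverted image)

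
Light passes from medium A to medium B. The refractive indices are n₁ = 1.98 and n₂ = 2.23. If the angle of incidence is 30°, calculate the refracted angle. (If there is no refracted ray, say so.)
sin θ₂ = (n₁/n₂)·sin θ₁ = 0.4439 → θ₂ = 26.36°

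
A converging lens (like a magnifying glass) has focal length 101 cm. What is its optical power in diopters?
P = 1/f = 0.9901 D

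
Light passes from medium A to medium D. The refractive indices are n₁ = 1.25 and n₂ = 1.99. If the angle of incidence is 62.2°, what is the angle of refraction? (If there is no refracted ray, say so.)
sin θ₂ = (n₁/n₂)·sin θ₁ = 0.5556 → θ₂ = 33.75°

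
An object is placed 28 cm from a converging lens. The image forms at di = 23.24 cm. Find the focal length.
1/f = 1/do + 1/di → f = 12.7 cm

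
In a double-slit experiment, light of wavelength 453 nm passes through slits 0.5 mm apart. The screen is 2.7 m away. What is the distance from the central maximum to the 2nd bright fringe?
y = mλL/d = 4.892 mm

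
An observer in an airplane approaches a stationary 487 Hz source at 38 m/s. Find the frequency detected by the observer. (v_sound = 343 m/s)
f_obs = f·(v + v_o)/v = 541 Hz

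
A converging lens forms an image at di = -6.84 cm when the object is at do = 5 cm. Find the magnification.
M = −di/do = 1.368 (upright image)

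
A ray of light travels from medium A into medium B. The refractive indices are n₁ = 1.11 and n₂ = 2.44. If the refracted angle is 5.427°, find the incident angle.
sin θ₁ = (n₂/n₁)·sin θ₂ → θ₁ = 12°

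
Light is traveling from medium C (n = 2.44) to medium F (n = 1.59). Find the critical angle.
θc = arcsin(n₂/n₁) = 40.67°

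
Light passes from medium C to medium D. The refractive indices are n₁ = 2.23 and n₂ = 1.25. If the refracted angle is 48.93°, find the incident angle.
sin θ₁ = (n₂/n₁)·sin θ₂ → θ₁ = 25°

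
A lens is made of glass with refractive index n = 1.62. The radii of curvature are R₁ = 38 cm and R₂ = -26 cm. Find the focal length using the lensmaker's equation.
1/f = (n − 1)(1/R₁ − 1/R₂) → f = 24.9 cm (converging lens)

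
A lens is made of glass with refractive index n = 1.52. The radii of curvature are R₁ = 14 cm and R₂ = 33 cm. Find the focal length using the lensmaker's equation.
1/f = (n − 1)(1/R₁ − 1/R₂) → f = 46.76 cm (converging lens)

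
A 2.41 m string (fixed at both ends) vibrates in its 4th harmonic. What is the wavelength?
λₙ = 2L/n = 1.205 m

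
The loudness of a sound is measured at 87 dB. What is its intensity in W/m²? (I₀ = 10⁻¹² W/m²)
I = I₀·10^(β/10) = 5.01 × 10⁻⁴ W/m²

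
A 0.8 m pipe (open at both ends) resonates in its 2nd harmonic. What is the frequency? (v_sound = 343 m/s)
fₙ = nv/(2L) = 428.8 Hz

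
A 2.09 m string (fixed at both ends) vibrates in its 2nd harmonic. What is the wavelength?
λₙ = 2L/n = 2.09 m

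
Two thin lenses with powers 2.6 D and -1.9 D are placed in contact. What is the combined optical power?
P_total = P₁ + P₂ = 0.7 D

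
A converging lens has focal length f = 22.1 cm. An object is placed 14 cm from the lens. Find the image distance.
1/di = 1/f − 1/do → di = -38.2 cm (virtual image)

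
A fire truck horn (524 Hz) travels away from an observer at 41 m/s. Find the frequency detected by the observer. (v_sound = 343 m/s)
f_obs = f·v/(v + v_s) = 468.1 Hz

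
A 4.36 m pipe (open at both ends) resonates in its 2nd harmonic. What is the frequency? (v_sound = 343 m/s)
fₙ = nv/(2L) = 78.67 Hz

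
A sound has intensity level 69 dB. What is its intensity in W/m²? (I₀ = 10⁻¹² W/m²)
I = I₀·10^(β/10) = 7.94 × 10⁻⁶ W/m²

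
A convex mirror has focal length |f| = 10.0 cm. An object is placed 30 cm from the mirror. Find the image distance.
f = −10.0 cm (convex); 1/di = 1/f − 1/do → di = -7.5 cm (virtual image, behind mirror)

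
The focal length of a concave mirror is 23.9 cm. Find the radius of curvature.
R = 2|f| = 47.8 cm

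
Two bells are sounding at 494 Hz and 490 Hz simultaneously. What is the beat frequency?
4 Hz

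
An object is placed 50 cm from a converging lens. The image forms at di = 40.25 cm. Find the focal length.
1/f = 1/do + 1/di → f = 22.3 cm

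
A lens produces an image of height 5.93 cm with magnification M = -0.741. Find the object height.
ho = |hi|/|M| = 8.003 cm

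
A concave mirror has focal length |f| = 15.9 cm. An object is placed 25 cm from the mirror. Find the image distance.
f = +15.9 cm (concave); 1/di = 1/f − 1/do → di = 43.68 cm (real image, in front of mirror)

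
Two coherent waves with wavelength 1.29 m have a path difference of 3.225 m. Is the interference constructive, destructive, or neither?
destructive — path difference = 2.5λ, an odd multiple of λ/2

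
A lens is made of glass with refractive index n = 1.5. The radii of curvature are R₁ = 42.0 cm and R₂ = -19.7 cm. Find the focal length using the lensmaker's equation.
1/f = (n − 1)(1/R₁ − 1/R₂) → f = 26.82 cm (converging lens)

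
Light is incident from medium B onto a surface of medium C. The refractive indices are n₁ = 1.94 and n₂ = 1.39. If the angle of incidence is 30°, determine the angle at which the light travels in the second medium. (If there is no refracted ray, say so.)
sin θ₂ = (n₁/n₂)·sin θ₁ = 0.6978 → θ₂ = 44.25°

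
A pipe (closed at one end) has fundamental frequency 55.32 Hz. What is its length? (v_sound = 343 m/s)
L = v/(4f₁) = 1.55 m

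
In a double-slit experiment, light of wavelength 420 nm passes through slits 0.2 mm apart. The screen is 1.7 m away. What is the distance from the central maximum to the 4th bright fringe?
y = mλL/d = 14.28 mm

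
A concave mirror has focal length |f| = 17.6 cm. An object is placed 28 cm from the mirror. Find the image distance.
f = +17.6 cm (concave); 1/di = 1/f − 1/do → di = 47.38 cm (real image, in front of mirror)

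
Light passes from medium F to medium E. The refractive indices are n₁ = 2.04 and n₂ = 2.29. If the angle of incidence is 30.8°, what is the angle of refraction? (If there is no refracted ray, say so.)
sin θ₂ = (n₁/n₂)·sin θ₁ = 0.4561 → θ₂ = 27.14°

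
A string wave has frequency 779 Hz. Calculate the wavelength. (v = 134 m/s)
λ = v/f = 0.172 m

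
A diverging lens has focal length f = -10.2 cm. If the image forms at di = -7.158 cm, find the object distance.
1/do = 1/f − 1/di → do = 24 cm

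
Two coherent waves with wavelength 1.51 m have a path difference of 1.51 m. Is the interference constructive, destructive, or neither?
constructive — path difference = 1λ, a whole number of wavelengths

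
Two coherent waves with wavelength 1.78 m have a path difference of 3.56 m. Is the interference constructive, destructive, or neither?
constructive — path difference = 2λ, a whole number of wavelengths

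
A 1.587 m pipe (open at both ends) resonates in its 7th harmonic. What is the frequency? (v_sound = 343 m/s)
fₙ = nv/(2L) = 756.5 Hz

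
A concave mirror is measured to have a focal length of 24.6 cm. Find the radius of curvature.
R = 2|f| = 49.2 cm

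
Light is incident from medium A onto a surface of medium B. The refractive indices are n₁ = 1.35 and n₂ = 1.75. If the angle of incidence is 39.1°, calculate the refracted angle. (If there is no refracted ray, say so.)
sin θ₂ = (n₁/n₂)·sin θ₁ = 0.4865 → θ₂ = 29.11°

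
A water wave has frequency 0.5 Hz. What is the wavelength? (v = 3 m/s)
λ = v/f = 6 m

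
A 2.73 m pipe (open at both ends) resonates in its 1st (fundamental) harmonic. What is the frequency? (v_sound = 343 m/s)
fₙ = nv/(2L) = 62.82 Hz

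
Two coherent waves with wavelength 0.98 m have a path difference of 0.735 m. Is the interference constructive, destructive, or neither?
neither (partial) — path difference = 0.75λ, neither a whole number of wavelengths nor an odd multiple of λ/2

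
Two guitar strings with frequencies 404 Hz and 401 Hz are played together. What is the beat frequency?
3 Hz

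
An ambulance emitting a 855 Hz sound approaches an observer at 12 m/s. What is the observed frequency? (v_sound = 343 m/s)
f_obs = f·v/(v − v_s) = 886 Hz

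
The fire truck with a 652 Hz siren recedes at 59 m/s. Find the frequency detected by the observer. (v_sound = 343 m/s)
f_obs = f·v/(v + v_s) = 556.3 Hz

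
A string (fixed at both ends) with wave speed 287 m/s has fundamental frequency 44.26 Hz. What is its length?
L = v/(2f₁) = 3.242 m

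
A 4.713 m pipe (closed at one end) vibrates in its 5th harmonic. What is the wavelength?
λₙ = 4L/n = 3.77 m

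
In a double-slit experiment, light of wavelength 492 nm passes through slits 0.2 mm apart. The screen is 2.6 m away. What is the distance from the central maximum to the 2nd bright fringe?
y = mλL/d = 12.79 mm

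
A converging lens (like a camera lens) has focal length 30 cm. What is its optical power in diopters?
P = 1/f = 3.333 D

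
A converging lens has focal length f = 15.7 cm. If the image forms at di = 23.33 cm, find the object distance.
1/do = 1/f − 1/di → do = 48.01 cm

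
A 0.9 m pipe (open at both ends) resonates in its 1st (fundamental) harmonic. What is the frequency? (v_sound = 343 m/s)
fₙ = nv/(2L) = 190.6 Hz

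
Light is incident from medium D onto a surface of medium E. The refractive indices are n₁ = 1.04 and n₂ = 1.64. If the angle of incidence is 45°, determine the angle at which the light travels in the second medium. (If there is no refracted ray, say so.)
sin θ₂ = (n₁/n₂)·sin θ₁ = 0.4484 → θ₂ = 26.64°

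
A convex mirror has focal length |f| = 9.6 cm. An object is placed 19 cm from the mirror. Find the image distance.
f = −9.6 cm (convex); 1/di = 1/f − 1/do → di = -6.378 cm (virtual image, behind mirror)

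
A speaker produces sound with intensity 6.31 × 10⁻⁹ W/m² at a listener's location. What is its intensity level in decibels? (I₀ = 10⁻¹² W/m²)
β = 10·log₁₀(I/I₀) = 38 dB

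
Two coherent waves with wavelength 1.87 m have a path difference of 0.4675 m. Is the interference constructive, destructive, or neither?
neither (partial) — path difference = 0.25λ, neither a whole number of wavelengths nor an odd multiple of λ/2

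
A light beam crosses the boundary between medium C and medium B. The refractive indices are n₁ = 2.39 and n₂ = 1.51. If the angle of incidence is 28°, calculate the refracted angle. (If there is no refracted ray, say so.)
sin θ₂ = (n₁/n₂)·sin θ₁ = 0.7431 → θ₂ = 47.99°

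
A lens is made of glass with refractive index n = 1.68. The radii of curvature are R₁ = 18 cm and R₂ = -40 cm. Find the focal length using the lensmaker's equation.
1/f = (n − 1)(1/R₁ − 1/R₂) → f = 18.26 cm (converging lens)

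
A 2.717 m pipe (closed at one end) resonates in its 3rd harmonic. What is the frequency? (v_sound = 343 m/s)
fₙ = nv/(4L) = 94.68 Hz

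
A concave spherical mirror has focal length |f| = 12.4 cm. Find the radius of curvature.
R = 2|f| = 24.8 cm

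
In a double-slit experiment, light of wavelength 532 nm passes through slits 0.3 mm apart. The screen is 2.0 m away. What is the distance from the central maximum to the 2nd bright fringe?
y = mλL/d = 7.093 mm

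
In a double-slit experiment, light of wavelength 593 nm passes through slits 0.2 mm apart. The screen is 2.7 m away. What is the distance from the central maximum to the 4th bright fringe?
y = mλL/d = 32.02 mm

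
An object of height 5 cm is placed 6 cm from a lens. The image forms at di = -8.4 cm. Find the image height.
hi = (-di/do) × ho = 7 cm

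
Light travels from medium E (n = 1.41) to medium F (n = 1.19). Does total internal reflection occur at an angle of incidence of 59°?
θc = arcsin(n₂/n₁) = 57.56°; 59° > θc, so yes — total internal reflection.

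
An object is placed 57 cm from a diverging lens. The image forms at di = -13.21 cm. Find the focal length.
1/f = 1/do + 1/di → f = -17.2 cm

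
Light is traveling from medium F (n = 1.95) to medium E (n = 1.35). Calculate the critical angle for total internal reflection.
θc = arcsin(n₂/n₁) = 43.81°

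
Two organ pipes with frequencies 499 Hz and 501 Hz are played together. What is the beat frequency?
2 Hz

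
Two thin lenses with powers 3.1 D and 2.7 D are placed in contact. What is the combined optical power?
P_total = P₁ + P₂ = 5.8 D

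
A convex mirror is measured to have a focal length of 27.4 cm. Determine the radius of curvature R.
R = 2|f| = 54.8 cm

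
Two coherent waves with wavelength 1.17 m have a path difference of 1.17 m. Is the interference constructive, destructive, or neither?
constructive — path difference = 1λ, a whole number of wavelengths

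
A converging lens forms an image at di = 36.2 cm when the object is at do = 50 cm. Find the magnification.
M = −di/do = -0.724 (inverted image)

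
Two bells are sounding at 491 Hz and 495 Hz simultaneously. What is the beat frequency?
4 Hz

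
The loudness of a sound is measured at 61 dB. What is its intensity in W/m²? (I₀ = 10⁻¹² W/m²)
I = I₀·10^(β/10) = 1.26 × 10⁻⁶ W/m²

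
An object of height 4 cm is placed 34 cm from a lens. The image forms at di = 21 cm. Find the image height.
hi = (-di/do) × ho = -2.471 cm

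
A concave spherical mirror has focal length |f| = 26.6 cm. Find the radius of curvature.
R = 2|f| = 53.2 cm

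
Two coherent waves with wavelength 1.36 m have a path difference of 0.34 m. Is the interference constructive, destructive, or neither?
neither (partial) — path difference = 0.25λ, neither a whole number of wavelengths nor an odd multiple of λ/2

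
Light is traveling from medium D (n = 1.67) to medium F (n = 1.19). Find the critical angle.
θc = arcsin(n₂/n₁) = 45.44°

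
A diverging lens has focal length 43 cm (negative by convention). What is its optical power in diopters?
P = 1/f = -2.326 D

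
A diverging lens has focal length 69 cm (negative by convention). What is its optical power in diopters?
P = 1/f = -1.449 D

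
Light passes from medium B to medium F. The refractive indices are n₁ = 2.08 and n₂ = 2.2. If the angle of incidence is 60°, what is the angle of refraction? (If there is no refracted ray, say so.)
sin θ₂ = (n₁/n₂)·sin θ₁ = 0.8188 → θ₂ = 54.96°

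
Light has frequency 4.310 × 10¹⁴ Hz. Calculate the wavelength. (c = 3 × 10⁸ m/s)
λ = c/f = 696.1 nm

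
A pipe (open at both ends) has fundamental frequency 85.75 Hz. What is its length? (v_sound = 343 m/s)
L = v/(2f₁) = 2 m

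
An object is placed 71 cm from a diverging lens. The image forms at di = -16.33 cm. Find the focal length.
1/f = 1/do + 1/di → f = -21.21 cm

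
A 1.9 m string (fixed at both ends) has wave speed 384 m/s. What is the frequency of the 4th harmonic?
fₙ = nv/(2L) = 404.2 Hz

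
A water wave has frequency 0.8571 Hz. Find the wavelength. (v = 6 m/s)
λ = v/f = 7 m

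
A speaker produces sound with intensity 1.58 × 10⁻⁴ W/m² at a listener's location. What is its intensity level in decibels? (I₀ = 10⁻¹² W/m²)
β = 10·log₁₀(I/I₀) = 81.99 dB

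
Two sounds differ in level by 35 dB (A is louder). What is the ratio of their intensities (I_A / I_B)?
I_A/I_B = 10^(Δβ/10) = 3162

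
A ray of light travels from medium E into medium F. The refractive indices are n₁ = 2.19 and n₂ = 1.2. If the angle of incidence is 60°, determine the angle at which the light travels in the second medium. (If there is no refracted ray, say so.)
sin θ₂ = (n₁/n₂)·sin θ₁ = 1.58 > 1, so there is no refracted ray — the light undergoes total internal reflection.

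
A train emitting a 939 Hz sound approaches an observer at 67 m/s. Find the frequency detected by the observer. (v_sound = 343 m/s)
f_obs = f·v/(v − v_s) = 1167 Hz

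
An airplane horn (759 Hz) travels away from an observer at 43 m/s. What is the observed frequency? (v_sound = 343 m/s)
f_obs = f·v/(v + v_s) = 674.4 Hz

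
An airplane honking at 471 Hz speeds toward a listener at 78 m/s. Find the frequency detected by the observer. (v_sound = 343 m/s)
f_obs = f·v/(v − v_s) = 609.6 Hz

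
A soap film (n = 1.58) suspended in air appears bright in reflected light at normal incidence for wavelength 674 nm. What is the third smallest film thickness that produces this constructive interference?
2nt = (m − ½)λ with m = 3 → t = (m − ½)λ/(2n) = 533.2 nm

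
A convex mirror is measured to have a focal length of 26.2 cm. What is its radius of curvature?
R = 2|f| = 52.4 cm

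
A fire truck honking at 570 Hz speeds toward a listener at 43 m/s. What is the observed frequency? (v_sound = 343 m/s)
f_obs = f·v/(v − v_s) = 651.7 Hz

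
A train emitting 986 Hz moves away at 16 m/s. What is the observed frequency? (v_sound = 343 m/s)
f_obs = f·v/(v + v_s) = 942.1 Hz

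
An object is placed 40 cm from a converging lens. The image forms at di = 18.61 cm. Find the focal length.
1/f = 1/do + 1/di → f = 12.7 cm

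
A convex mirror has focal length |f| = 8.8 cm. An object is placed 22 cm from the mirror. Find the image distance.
f = −8.8 cm (convex); 1/di = 1/f − 1/do → di = -6.286 cm (virtual image, behind mirror)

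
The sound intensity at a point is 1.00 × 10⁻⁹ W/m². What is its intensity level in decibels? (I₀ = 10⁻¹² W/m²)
β = 10·log₁₀(I/I₀) = 30 dB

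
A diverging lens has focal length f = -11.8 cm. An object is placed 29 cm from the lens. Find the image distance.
1/di = 1/f − 1/do → di = -8.387 cm (virtual image)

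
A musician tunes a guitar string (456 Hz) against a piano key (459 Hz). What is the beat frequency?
3 Hz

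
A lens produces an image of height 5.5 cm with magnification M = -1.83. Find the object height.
ho = |hi|/|M| = 3.005 cm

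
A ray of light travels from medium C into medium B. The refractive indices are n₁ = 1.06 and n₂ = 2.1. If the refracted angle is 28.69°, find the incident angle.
sin θ₁ = (n₂/n₁)·sin θ₂ → θ₁ = 72°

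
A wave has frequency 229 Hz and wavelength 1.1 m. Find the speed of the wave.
v = fλ = 251.9 m/s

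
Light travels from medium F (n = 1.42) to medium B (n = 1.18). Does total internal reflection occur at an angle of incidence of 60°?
θc = arcsin(n₂/n₁) = 56.2°; 60° > θc, so yes — total internal reflection.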